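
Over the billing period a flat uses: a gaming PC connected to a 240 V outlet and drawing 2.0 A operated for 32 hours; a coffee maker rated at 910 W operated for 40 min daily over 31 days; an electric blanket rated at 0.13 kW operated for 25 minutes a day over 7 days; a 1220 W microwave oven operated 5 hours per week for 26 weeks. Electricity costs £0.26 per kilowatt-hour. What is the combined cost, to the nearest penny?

gaming PC: Power = 2.0 A × 240 V = 480 W = 0.48 kW
gaming PC: 0.48 kW × 32 h = 15.36 kWh
coffee maker: Runtime = 40 min × 31 = 1240 min = 20.666666… h
coffee maker: 0.91 kW × 20.666666… h = 18.806666… kWh
electric blanket: Runtime = 25 min × 7 = 175 min = 2.916666… h
electric blanket: 0.13 kW × 2.916666… h = 0.379166… kWh
microwave oven: Runtime = 5 h/week × 26 weeks = 130 h
microwave oven: 1.22 kW × 130 h = 158.6 kWh
Total energy = 193.145833… kWh
Cost = 193.145833… × £0.26 = £50.22

£50.22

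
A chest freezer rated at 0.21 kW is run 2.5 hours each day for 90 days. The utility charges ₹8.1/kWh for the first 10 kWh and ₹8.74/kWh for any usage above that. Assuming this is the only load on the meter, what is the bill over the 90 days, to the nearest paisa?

Runtime = 2.5 h/day × 90 days = 225 h
Energy = 0.21 kW × 225 h = 47.25 kWh
Tier 1 (0–10 kWh): 10 × ₹8.1 = ₹81
Above 10 kWh: 37.25 × ₹8.74 = ₹325.565
Bill = ₹406.57

₹406.57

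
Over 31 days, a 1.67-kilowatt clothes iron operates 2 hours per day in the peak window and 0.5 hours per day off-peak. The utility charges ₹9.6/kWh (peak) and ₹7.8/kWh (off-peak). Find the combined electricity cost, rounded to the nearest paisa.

Peak energy = 1.67 kW × 2 h × 31 = 103.54 kWh
Off-peak energy = 1.67 kW × 0.5 h × 31 = 25.885 kWh
Cost = 103.54 × ₹9.6 + 25.885 × ₹7.8 = ₹993.984 + ₹201.903 = ₹1195.89

₹1195.89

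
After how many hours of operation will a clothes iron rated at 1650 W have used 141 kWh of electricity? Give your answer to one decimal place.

Hours = 141 kWh ÷ 1.65 kW = 85.5 h

85.5 h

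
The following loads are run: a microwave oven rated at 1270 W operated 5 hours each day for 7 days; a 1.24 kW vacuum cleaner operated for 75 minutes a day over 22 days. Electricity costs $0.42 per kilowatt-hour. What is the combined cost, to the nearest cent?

microwave oven: Runtime = 5 h/day × 7 days = 35 h
microwave oven: 1.27 kW × 35 h = 44.45 kWh
vacuum cleaner: Runtime = 75 min × 22 = 1650 min = 27.5 h
vacuum cleaner: 1.24 kW × 27.5 h = 34.1 kWh
Total energy = 78.55 kWh
Cost = 78.55 × $0.42 = $32.99

$32.99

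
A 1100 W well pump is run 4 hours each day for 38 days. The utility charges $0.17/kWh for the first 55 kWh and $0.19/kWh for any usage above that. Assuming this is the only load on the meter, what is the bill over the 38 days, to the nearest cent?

Runtime = 4 h/day × 38 days = 152 h
Energy = 1.1 kW × 152 h = 167.2 kWh
Tier 1 (0–55 kWh): 55 × $0.17 = $9.35
Above 55 kWh: 112.2 × $0.19 = $21.318
Bill = $30.67

$30.67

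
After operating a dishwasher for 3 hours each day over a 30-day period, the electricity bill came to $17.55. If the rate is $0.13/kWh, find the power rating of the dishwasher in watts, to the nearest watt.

Energy = $17.55 ÷ $0.13/kWh = 135 kWh
Runtime = 3 h/day × 30 days = 90 h
Power = 135 kWh ÷ 90 h = 1.5 kW = 1500 W

1500 W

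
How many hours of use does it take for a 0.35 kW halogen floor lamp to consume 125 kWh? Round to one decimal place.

357.1 h

Hours = 125 kWh ÷ 0.35 kW = 357.1 h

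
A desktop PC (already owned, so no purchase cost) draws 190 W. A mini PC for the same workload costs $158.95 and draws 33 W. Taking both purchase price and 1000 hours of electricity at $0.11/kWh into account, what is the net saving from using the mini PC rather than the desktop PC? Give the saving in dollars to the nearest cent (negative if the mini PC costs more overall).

desktop PC: $0.00 + (190/1000) kW × 1000 h × $0.11 = $0.00 + $20.9 = $20.9
mini PC: $158.95 + (33/1000) kW × 1000 h × $0.11 = $158.95 + $3.63 = $162.58
Saving = $20.9 − $162.58 = −$141.68

-$141.68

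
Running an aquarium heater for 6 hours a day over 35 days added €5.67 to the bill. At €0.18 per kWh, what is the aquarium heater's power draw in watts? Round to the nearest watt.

Energy = €5.67 ÷ €0.18/kWh = 31.5 kWh
Runtime = 6 h/day × 35 days = 210 h
Power = 31.5 kWh ÷ 210 h = 0.15 kW = 150 W

150 W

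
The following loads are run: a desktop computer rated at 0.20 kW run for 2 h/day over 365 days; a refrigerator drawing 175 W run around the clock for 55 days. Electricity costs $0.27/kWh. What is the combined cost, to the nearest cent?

$101.79

desktop computer: Runtime = 2 h/day × 365 days = 730 h
desktop computer: 0.2 kW × 730 h = 146 kWh
refrigerator: Runtime = 24 h × 55 = 1320 h
refrigerator: 0.175 kW × 1320 h = 231 kWh
Total energy = 377 kWh
Cost = 377 × $0.27 = $101.79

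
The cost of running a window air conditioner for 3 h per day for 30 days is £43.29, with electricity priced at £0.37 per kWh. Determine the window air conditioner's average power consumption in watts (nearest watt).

1300 W

Energy = £43.29 ÷ £0.37/kWh = 117 kWh
Runtime = 3 h/day × 30 days = 90 h
Power = 117 kWh ÷ 90 h = 1.3 kW = 1300 W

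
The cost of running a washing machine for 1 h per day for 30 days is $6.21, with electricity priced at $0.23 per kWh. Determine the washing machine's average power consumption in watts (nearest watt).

Energy = $6.21 ÷ $0.23/kWh = 27 kWh
Runtime = 1 h/day × 30 days = 30 h
Power = 27 kWh ÷ 30 h = 0.9 kW = 900 W

900 W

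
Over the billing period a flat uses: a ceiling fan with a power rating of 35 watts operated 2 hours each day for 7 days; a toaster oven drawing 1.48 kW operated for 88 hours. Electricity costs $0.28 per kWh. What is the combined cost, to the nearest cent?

$36.60

ceiling fan: Runtime = 2 h/day × 7 days = 14 h
ceiling fan: 0.035 kW × 14 h = 0.49 kWh
toaster oven: 1.48 kW × 88 h = 130.24 kWh
Total energy = 130.73 kWh
Cost = 130.73 × $0.28 = $36.60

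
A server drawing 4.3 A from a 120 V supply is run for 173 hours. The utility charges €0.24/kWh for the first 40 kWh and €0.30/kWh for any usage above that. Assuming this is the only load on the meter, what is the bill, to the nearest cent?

€24.38

Power = 4.3 A × 120 V = 516 W = 0.516 kW
Energy = 0.516 kW × 173 h = 89.268 kWh
Tier 1 (0–40 kWh): 40 × €0.24 = €9.6
Above 40 kWh: 49.268 × €0.30 = €14.7804
Bill = €24.38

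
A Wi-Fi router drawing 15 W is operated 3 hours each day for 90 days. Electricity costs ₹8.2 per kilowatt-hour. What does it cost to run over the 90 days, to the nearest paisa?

₹33.21

Runtime = 3 h/day × 90 days = 270 h
Energy = 0.015 kW × 270 h = 4.05 kWh
Cost = 4.05 kWh × ₹8.2/kWh = ₹33.21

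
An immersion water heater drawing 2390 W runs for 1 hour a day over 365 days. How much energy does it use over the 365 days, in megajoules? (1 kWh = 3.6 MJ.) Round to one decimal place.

3140.5 MJ

Runtime = 1 h/day × 365 days = 365 h
Energy = 2.39 kW × 365 h = 872.35 kWh
= 872.35 × 3.6 MJ = 3140.5 MJ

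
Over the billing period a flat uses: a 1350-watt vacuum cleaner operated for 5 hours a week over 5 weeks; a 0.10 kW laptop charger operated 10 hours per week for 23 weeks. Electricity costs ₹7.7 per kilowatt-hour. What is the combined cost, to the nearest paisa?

₹436.98

vacuum cleaner: Runtime = 5 h/week × 5 weeks = 25 h
vacuum cleaner: 1.35 kW × 25 h = 33.75 kWh
laptop charger: Runtime = 10 h/week × 23 weeks = 230 h
laptop charger: 0.1 kW × 230 h = 23 kWh
Total energy = 56.75 kWh
Cost = 56.75 × ₹7.7 = ₹436.98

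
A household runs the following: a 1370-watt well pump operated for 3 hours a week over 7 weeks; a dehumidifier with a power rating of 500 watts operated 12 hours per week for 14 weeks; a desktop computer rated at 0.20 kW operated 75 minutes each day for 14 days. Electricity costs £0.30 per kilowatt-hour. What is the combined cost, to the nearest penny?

£34.88

well pump: Runtime = 3 h/week × 7 weeks = 21 h
well pump: 1.37 kW × 21 h = 28.77 kWh
dehumidifier: Runtime = 12 h/week × 14 weeks = 168 h
dehumidifier: 0.5 kW × 168 h = 84 kWh
desktop computer: Runtime = 75 min × 14 = 1050 min = 17.5 h
desktop computer: 0.2 kW × 17.5 h = 3.5 kWh
Total energy = 116.27 kWh
Cost = 116.27 × £0.30 = £34.88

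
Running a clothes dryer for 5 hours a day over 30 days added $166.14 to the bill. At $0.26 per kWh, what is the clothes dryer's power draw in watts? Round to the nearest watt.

4260 W

Energy = $166.14 ÷ $0.26/kWh = 639 kWh
Runtime = 5 h/day × 30 days = 150 h
Power = 639 kWh ÷ 150 h = 4.26 kW = 4260 W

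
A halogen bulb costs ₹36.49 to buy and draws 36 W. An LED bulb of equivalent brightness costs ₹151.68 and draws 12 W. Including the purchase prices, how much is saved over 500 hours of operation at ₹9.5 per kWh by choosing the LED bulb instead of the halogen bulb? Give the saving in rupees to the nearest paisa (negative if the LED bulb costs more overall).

-₹1.19

halogen bulb: ₹36.49 + (36/1000) kW × 500 h × ₹9.5 = ₹36.49 + ₹171 = ₹207.49
LED bulb: ₹151.68 + (12/1000) kW × 500 h × ₹9.5 = ₹151.68 + ₹57 = ₹208.68
Saving = ₹207.49 − ₹208.68 = −₹1.19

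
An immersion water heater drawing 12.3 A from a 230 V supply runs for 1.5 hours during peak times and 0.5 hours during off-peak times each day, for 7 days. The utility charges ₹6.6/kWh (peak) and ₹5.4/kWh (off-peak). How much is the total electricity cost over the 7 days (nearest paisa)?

Power = 12.3 A × 230 V = 2829 W = 2.829 kW
Peak energy = 2.829 kW × 1.5 h × 7 = 29.7045 kWh
Off-peak energy = 2.829 kW × 0.5 h × 7 = 9.9015 kWh
Cost = 29.7045 × ₹6.6 + 9.9015 × ₹5.4 = ₹196.0497 + ₹53.4681 = ₹249.52

₹249.52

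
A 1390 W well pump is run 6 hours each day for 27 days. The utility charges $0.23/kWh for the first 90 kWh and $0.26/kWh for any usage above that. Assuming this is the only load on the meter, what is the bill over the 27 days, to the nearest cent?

Runtime = 6 h/day × 27 days = 162 h
Energy = 1.39 kW × 162 h = 225.18 kWh
Tier 1 (0–90 kWh): 90 × $0.23 = $20.7
Above 90 kWh: 135.18 × $0.26 = $35.1468
Bill = $55.85

$55.85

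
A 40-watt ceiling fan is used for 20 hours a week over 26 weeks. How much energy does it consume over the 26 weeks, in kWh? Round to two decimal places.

Runtime = 20 h/week × 26 weeks = 520 h
Energy = 0.04 kW × 520 h = 20.8 kWh

20.80 kWh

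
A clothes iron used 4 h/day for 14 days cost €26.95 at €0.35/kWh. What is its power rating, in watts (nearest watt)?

Energy = €26.95 ÷ €0.35/kWh = 77 kWh
Runtime = 4 h/day × 14 days = 56 h
Power = 77 kWh ÷ 56 h = 1.375 kW = 1375 W

1375 W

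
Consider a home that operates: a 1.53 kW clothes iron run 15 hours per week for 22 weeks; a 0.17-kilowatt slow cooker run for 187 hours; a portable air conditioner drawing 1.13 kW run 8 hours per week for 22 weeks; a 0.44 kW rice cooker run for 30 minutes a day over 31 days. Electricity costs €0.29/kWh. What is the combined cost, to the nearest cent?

clothes iron: Runtime = 15 h/week × 22 weeks = 330 h
clothes iron: 1.53 kW × 330 h = 504.9 kWh
slow cooker: 0.17 kW × 187 h = 31.79 kWh
portable air conditioner: Runtime = 8 h/week × 22 weeks = 176 h
portable air conditioner: 1.13 kW × 176 h = 198.88 kWh
rice cooker: Runtime = 30 min × 31 = 930 min = 15.5 h
rice cooker: 0.44 kW × 15.5 h = 6.82 kWh
Total energy = 742.39 kWh
Cost = 742.39 × €0.29 = €215.29

€215.29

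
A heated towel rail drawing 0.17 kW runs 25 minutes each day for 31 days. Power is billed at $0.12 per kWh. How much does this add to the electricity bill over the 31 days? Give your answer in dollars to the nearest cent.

Runtime = 25 min × 31 = 775 min = 12.916666… h
Energy = 0.17 kW × 12.916666… h = 2.195833… kWh
Cost = 2.195833… kWh × $0.12/kWh = $0.26

$0.26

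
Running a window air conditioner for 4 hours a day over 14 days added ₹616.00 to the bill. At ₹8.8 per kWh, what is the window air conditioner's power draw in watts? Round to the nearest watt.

1250 W

Energy = ₹616.00 ÷ ₹8.8/kWh = 70 kWh
Runtime = 4 h/day × 14 days = 56 h
Power = 70 kWh ÷ 56 h = 1.25 kW = 1250 W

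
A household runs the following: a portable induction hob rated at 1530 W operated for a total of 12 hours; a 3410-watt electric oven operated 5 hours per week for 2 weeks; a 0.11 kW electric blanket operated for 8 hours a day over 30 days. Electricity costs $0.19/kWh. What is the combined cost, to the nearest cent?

$14.98

portable induction hob: 1.53 kW × 12 h = 18.36 kWh
electric oven: Runtime = 5 h/week × 2 weeks = 10 h
electric oven: 3.41 kW × 10 h = 34.1 kWh
electric blanket: Runtime = 8 h/day × 30 days = 240 h
electric blanket: 0.11 kW × 240 h = 26.4 kWh
Total energy = 78.86 kWh
Cost = 78.86 × $0.19 = $14.98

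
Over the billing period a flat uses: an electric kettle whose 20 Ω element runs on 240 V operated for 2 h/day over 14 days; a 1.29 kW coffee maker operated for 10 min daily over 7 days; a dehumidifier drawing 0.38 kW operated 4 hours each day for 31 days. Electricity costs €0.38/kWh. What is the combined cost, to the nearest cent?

electric kettle: Power = V²/R = 240²/20 = 2880 W = 2.88 kW
electric kettle: Runtime = 2 h/day × 14 days = 28 h
electric kettle: 2.88 kW × 28 h = 80.64 kWh
coffee maker: Runtime = 10 min × 7 = 70 min = 1.166666… h
coffee maker: 1.29 kW × 1.166666… h = 1.505 kWh
dehumidifier: Runtime = 4 h/day × 31 days = 124 h
dehumidifier: 0.38 kW × 124 h = 47.12 kWh
Total energy = 129.265 kWh
Cost = 129.265 × €0.38 = €49.12

€49.12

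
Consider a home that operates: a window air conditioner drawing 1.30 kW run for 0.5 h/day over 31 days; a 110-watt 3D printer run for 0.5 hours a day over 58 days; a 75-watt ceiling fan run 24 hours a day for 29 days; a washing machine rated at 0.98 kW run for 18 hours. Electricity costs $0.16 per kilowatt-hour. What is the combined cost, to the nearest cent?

$14.91

window air conditioner: Runtime = 0.5 h/day × 31 days = 15.5 h
window air conditioner: 1.3 kW × 15.5 h = 20.15 kWh
3D printer: Runtime = 0.5 h/day × 58 days = 29 h
3D printer: 0.11 kW × 29 h = 3.19 kWh
ceiling fan: Runtime = 24 h × 29 = 696 h
ceiling fan: 0.075 kW × 696 h = 52.2 kWh
washing machine: 0.98 kW × 18 h = 17.64 kWh
Total energy = 93.18 kWh
Cost = 93.18 × $0.16 = $14.91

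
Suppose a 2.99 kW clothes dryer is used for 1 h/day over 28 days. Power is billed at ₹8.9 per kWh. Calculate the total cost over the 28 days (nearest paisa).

₹745.11

Runtime = 1 h/day × 28 days = 28 h
Energy = 2.99 kW × 28 h = 83.72 kWh
Cost = 83.72 kWh × ₹8.9/kWh = ₹745.11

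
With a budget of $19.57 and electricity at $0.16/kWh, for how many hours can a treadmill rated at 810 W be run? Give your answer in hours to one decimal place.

151.0 h

Energy available = $19.57 ÷ $0.16/kWh = 122.3125 kWh
Hours = 122.3125 kWh ÷ 0.81 kW = 151.0 h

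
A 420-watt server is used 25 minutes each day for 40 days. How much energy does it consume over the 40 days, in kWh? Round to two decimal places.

Runtime = 25 min × 40 = 1000 min = 16.666666… h
Energy = 0.42 kW × 16.666666… h = 7 kWh

7.00 kWh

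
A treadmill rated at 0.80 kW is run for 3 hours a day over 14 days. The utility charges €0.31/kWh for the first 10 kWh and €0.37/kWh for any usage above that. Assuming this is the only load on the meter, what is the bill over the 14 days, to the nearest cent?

€11.83

Runtime = 3 h/day × 14 days = 42 h
Energy = 0.8 kW × 42 h = 33.6 kWh
Tier 1 (0–10 kWh): 10 × €0.31 = €3.1
Above 10 kWh: 23.6 × €0.37 = €8.732
Bill = €11.83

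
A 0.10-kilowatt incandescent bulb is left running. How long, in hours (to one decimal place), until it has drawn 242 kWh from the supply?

Hours = 242 kWh ÷ 0.1 kW = 2420.0 h

2420.0 h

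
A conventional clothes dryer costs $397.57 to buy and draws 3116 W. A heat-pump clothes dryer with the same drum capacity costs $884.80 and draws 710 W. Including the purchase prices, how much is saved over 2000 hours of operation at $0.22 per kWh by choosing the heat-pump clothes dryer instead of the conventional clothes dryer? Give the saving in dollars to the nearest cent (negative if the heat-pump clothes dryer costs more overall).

conventional clothes dryer: $397.57 + (3116/1000) kW × 2000 h × $0.22 = $397.57 + $1371.04 = $1768.61
heat-pump clothes dryer: $884.80 + (710/1000) kW × 2000 h × $0.22 = $884.80 + $312.4 = $1197.2
Saving = $1768.61 − $1197.2 = $571.41

$571.41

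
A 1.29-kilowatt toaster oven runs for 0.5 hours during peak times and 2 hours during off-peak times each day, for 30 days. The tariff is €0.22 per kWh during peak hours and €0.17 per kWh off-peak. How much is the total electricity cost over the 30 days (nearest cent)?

€17.42

Peak energy = 1.29 kW × 0.5 h × 30 = 19.35 kWh
Off-peak energy = 1.29 kW × 2 h × 30 = 77.4 kWh
Cost = 19.35 × €0.22 + 77.4 × €0.17 = €4.257 + €13.158 = €17.42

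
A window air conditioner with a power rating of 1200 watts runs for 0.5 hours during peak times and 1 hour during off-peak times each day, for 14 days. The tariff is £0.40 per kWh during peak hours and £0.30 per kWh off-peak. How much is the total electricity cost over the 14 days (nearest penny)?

£8.40

Peak energy = 1.2 kW × 0.5 h × 14 = 8.4 kWh
Off-peak energy = 1.2 kW × 1 h × 14 = 16.8 kWh
Cost = 8.4 × £0.40 + 16.8 × £0.30 = £3.36 + £5.04 = £8.40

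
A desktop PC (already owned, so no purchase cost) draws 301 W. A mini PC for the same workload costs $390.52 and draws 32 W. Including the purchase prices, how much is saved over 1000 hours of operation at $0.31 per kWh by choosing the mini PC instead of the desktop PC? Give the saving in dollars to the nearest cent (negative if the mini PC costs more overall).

desktop PC: $0.00 + (301/1000) kW × 1000 h × $0.31 = $0.00 + $93.31 = $93.31
mini PC: $390.52 + (32/1000) kW × 1000 h × $0.31 = $390.52 + $9.92 = $400.44
Saving = $93.31 − $400.44 = −$307.13

-$307.13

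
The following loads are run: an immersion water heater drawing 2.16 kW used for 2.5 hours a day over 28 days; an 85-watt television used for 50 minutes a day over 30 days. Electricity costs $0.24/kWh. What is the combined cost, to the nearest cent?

immersion water heater: Runtime = 2.5 h/day × 28 days = 70 h
immersion water heater: 2.16 kW × 70 h = 151.2 kWh
television: Runtime = 50 min × 30 = 1500 min = 25 h
television: 0.085 kW × 25 h = 2.125 kWh
Total energy = 153.325 kWh
Cost = 153.325 × $0.24 = $36.80

$36.80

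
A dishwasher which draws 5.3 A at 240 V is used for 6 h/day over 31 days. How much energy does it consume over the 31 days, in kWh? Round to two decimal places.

Power = 5.3 A × 240 V = 1272 W = 1.272 kW
Runtime = 6 h/day × 31 days = 186 h
Energy = 1.272 kW × 186 h = 236.592 kWh ≈ 236.59 kWh

236.59 kWh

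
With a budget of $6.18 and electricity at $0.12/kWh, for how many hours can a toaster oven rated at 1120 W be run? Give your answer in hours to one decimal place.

Energy available = $6.18 ÷ $0.12/kWh = 51.5 kWh
Hours = 51.5 kWh ÷ 1.12 kW = 46.0 h

46.0 h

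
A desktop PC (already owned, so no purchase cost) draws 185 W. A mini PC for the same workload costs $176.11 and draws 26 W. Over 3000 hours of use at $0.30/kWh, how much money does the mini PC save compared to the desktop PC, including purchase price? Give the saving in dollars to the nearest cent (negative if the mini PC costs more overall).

-$33.01

desktop PC: $0.00 + (185/1000) kW × 3000 h × $0.30 = $0.00 + $166.5 = $166.5
mini PC: $176.11 + (26/1000) kW × 3000 h × $0.30 = $176.11 + $23.4 = $199.51
Saving = $166.5 − $199.51 = −$33.01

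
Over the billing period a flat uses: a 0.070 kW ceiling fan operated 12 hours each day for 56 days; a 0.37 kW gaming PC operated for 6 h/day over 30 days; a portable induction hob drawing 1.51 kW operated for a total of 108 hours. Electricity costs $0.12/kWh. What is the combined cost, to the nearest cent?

ceiling fan: Runtime = 12 h/day × 56 days = 672 h
ceiling fan: 0.07 kW × 672 h = 47.04 kWh
gaming PC: Runtime = 6 h/day × 30 days = 180 h
gaming PC: 0.37 kW × 180 h = 66.6 kWh
portable induction hob: 1.51 kW × 108 h = 163.08 kWh
Total energy = 276.72 kWh
Cost = 276.72 × $0.12 = $33.21

$33.21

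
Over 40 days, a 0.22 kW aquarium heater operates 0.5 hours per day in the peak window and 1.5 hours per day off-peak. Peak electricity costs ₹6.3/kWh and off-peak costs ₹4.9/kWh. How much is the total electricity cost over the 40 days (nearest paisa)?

Peak energy = 0.22 kW × 0.5 h × 40 = 4.4 kWh
Off-peak energy = 0.22 kW × 1.5 h × 40 = 13.2 kWh
Cost = 4.4 × ₹6.3 + 13.2 × ₹4.9 = ₹27.72 + ₹64.68 = ₹92.40

₹92.40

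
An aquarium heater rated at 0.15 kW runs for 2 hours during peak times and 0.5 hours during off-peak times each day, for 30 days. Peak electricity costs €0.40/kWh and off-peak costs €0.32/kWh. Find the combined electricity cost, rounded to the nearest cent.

€4.32

Peak energy = 0.15 kW × 2 h × 30 = 9 kWh
Off-peak energy = 0.15 kW × 0.5 h × 30 = 2.25 kWh
Cost = 9 × €0.40 + 2.25 × €0.32 = €3.6 + €0.72 = €4.32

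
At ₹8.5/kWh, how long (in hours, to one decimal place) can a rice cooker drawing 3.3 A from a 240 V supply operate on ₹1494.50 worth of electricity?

Power = 3.3 A × 240 V = 792 W = 0.792 kW
Energy available = ₹1494.50 ÷ ₹8.5/kWh = 175.8235 kWh
Hours = 175.8235 kWh ÷ 0.792 kW = 222.0 h

222.0 h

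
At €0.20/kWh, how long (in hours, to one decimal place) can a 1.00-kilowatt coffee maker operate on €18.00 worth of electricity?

Energy available = €18.00 ÷ €0.20/kWh = 90 kWh
Hours = 90 kWh ÷ 1 kW = 90.0 h

90.0 h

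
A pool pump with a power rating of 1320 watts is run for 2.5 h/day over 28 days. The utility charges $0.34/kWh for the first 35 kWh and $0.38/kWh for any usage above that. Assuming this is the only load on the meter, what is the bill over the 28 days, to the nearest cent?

Runtime = 2.5 h/day × 28 days = 70 h
Energy = 1.32 kW × 70 h = 92.4 kWh
Tier 1 (0–35 kWh): 35 × $0.34 = $11.9
Above 35 kWh: 57.4 × $0.38 = $21.812
Bill = $33.71

$33.71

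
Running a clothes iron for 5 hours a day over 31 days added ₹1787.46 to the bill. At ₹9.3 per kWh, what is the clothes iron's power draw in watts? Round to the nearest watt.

Energy = ₹1787.46 ÷ ₹9.3/kWh = 192.2 kWh
Runtime = 5 h/day × 31 days = 155 h
Power = 192.2 kWh ÷ 155 h = 1.24 kW = 1240 W

1240 W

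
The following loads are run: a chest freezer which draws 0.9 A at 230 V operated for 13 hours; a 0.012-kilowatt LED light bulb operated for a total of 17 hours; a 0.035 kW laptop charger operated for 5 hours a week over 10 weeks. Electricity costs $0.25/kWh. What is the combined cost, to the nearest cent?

$1.16

chest freezer: Power = 0.9 A × 230 V = 207 W = 0.207 kW
chest freezer: 0.207 kW × 13 h = 2.691 kWh
LED light bulb: 0.012 kW × 17 h = 0.204 kWh
laptop charger: Runtime = 5 h/week × 10 weeks = 50 h
laptop charger: 0.035 kW × 50 h = 1.75 kWh
Total energy = 4.645 kWh
Cost = 4.645 × $0.25 = $1.16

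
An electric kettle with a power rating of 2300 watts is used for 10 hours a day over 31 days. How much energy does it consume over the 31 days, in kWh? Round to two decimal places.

Runtime = 10 h/day × 31 days = 310 h
Energy = 2.3 kW × 310 h = 713 kWh

713.00 kWh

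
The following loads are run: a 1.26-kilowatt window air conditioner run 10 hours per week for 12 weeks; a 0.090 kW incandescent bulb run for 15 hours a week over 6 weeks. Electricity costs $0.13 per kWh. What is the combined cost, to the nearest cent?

$20.71

window air conditioner: Runtime = 10 h/week × 12 weeks = 120 h
window air conditioner: 1.26 kW × 120 h = 151.2 kWh
incandescent bulb: Runtime = 15 h/week × 6 weeks = 90 h
incandescent bulb: 0.09 kW × 90 h = 8.1 kWh
Total energy = 159.3 kWh
Cost = 159.3 × $0.13 = $20.71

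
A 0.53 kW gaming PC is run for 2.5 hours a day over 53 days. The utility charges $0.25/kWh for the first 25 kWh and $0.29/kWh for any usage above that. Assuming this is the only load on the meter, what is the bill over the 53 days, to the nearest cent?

$19.37

Runtime = 2.5 h/day × 53 days = 132.5 h
Energy = 0.53 kW × 132.5 h = 70.225 kWh
Tier 1 (0–25 kWh): 25 × $0.25 = $6.25
Above 25 kWh: 45.225 × $0.29 = $13.11525
Bill = $19.37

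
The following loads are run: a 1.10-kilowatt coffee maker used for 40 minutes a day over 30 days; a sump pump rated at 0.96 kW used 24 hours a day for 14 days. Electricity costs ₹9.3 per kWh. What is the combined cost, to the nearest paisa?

₹3204.41

coffee maker: Runtime = 40 min × 30 = 1200 min = 20 h
coffee maker: 1.1 kW × 20 h = 22 kWh
sump pump: Runtime = 24 h × 14 = 336 h
sump pump: 0.96 kW × 336 h = 322.56 kWh
Total energy = 344.56 kWh
Cost = 344.56 × ₹9.3 = ₹3204.41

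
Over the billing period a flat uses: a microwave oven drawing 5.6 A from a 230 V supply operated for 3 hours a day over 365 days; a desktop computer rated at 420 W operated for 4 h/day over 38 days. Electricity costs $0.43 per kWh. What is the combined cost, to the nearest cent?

microwave oven: Power = 5.6 A × 230 V = 1288 W = 1.288 kW
microwave oven: Runtime = 3 h/day × 365 days = 1095 h
microwave oven: 1.288 kW × 1095 h = 1410.36 kWh
desktop computer: Runtime = 4 h/day × 38 days = 152 h
desktop computer: 0.42 kW × 152 h = 63.84 kWh
Total energy = 1474.2 kWh
Cost = 1474.2 × $0.43 = $633.91

$633.91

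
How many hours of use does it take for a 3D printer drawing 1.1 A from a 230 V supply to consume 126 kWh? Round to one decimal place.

Power = 1.1 A × 230 V = 253 W = 0.253 kW
Hours = 126 kWh ÷ 0.253 kW = 498.0 h

498.0 h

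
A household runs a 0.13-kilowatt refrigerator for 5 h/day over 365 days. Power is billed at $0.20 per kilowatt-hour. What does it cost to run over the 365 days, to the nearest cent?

Runtime = 5 h/day × 365 days = 1825 h
Energy = 0.13 kW × 1825 h = 237.25 kWh
Cost = 237.25 kWh × $0.20/kWh = $47.45

$47.45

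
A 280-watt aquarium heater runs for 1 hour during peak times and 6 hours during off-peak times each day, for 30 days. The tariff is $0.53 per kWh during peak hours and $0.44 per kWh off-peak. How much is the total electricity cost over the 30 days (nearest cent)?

$26.63

Peak energy = 0.28 kW × 1 h × 30 = 8.4 kWh
Off-peak energy = 0.28 kW × 6 h × 30 = 50.4 kWh
Cost = 8.4 × $0.53 + 50.4 × $0.44 = $4.452 + $22.176 = $26.63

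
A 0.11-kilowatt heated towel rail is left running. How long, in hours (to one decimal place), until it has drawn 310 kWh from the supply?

2818.2 h

Hours = 310 kWh ÷ 0.11 kW = 2818.2 h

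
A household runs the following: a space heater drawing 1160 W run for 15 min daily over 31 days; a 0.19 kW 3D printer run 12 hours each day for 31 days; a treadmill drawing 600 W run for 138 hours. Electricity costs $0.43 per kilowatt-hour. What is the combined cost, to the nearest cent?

space heater: Runtime = 15 min × 31 = 465 min = 7.75 h
space heater: 1.16 kW × 7.75 h = 8.99 kWh
3D printer: Runtime = 12 h/day × 31 days = 372 h
3D printer: 0.19 kW × 372 h = 70.68 kWh
treadmill: 0.6 kW × 138 h = 82.8 kWh
Total energy = 162.47 kWh
Cost = 162.47 × $0.43 = $69.86

$69.86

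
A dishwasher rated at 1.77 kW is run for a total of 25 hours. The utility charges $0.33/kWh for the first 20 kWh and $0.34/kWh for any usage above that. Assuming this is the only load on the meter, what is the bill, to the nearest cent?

$14.85

Energy = 1.77 kW × 25 h = 44.25 kWh
Tier 1 (0–20 kWh): 20 × $0.33 = $6.6
Above 20 kWh: 24.25 × $0.34 = $8.245
Bill = $14.85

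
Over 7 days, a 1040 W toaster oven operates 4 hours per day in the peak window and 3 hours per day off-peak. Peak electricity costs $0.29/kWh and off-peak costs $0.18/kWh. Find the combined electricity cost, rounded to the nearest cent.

$12.38

Peak energy = 1.04 kW × 4 h × 7 = 29.12 kWh
Off-peak energy = 1.04 kW × 3 h × 7 = 21.84 kWh
Cost = 29.12 × $0.29 + 21.84 × $0.18 = $8.4448 + $3.9312 = $12.38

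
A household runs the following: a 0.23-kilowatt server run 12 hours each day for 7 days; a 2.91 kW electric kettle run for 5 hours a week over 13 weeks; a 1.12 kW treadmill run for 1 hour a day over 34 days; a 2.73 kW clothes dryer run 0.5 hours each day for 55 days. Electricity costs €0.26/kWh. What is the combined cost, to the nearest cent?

€83.62

server: Runtime = 12 h/day × 7 days = 84 h
server: 0.23 kW × 84 h = 19.32 kWh
electric kettle: Runtime = 5 h/week × 13 weeks = 65 h
electric kettle: 2.91 kW × 65 h = 189.15 kWh
treadmill: Runtime = 1 h/day × 34 days = 34 h
treadmill: 1.12 kW × 34 h = 38.08 kWh
clothes dryer: Runtime = 0.5 h/day × 55 days = 27.5 h
clothes dryer: 2.73 kW × 27.5 h = 75.075 kWh
Total energy = 321.625 kWh
Cost = 321.625 × €0.26 = €83.62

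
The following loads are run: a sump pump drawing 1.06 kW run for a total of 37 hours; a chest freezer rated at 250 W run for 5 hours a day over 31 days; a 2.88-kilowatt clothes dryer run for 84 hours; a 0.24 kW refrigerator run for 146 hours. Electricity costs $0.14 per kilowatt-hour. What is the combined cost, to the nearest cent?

sump pump: 1.06 kW × 37 h = 39.22 kWh
chest freezer: Runtime = 5 h/day × 31 days = 155 h
chest freezer: 0.25 kW × 155 h = 38.75 kWh
clothes dryer: 2.88 kW × 84 h = 241.92 kWh
refrigerator: 0.24 kW × 146 h = 35.04 kWh
Total energy = 354.93 kWh
Cost = 354.93 × $0.14 = $49.69

$49.69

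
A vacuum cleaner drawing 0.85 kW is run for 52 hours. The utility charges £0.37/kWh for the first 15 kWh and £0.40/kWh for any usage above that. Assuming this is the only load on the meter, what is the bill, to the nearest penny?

£17.23

Energy = 0.85 kW × 52 h = 44.2 kWh
Tier 1 (0–15 kWh): 15 × £0.37 = £5.55
Above 15 kWh: 29.2 × £0.40 = £11.68
Bill = £17.23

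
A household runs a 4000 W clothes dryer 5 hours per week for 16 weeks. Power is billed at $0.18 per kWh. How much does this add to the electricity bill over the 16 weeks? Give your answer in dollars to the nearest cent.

$57.60

Runtime = 5 h/week × 16 weeks = 80 h
Energy = 4 kW × 80 h = 320 kWh
Cost = 320 kWh × $0.18/kWh = $57.60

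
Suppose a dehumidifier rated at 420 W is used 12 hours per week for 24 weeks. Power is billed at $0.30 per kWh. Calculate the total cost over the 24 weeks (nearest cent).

$36.29

Runtime = 12 h/week × 24 weeks = 288 h
Energy = 0.42 kW × 288 h = 120.96 kWh
Cost = 120.96 kWh × $0.30/kWh = $36.29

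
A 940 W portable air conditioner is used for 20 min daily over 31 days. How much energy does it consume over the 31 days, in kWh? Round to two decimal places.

9.71 kWh

Runtime = 20 min × 31 = 620 min = 10.333333… h
Energy = 0.94 kW × 10.333333… h = 9.713333… kWh ≈ 9.71 kWh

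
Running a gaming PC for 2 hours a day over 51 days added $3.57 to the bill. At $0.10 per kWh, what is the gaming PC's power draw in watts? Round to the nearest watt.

Energy = $3.57 ÷ $0.10/kWh = 35.7 kWh
Runtime = 2 h/day × 51 days = 102 h
Power = 35.7 kWh ÷ 102 h = 0.35 kW = 350 W

350 W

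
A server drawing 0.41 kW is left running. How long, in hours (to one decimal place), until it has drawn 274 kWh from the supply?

Hours = 274 kWh ÷ 0.41 kW = 668.3 h

668.3 h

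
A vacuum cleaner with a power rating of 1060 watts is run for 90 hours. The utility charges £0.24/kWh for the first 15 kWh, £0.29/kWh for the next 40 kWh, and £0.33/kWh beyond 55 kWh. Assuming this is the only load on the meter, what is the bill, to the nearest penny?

Energy = 1.06 kW × 90 h = 95.4 kWh
Tier 1 (0–15 kWh): 15 × £0.24 = £3.6
Tier 2 (15–55 kWh): 40 × £0.29 = £11.6
Above 55 kWh: 40.4 × £0.33 = £13.332
Bill = £28.53

£28.53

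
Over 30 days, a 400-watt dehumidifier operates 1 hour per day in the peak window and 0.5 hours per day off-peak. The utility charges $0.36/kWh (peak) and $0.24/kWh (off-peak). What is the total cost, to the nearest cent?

$5.76

Peak energy = 0.4 kW × 1 h × 30 = 12 kWh
Off-peak energy = 0.4 kW × 0.5 h × 30 = 6 kWh
Cost = 12 × $0.36 + 6 × $0.24 = $4.32 + $1.44 = $5.76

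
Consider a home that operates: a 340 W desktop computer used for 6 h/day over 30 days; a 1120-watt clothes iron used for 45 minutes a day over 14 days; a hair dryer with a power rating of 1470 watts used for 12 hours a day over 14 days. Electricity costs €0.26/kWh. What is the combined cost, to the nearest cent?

desktop computer: Runtime = 6 h/day × 30 days = 180 h
desktop computer: 0.34 kW × 180 h = 61.2 kWh
clothes iron: Runtime = 45 min × 14 = 630 min = 10.5 h
clothes iron: 1.12 kW × 10.5 h = 11.76 kWh
hair dryer: Runtime = 12 h/day × 14 days = 168 h
hair dryer: 1.47 kW × 168 h = 246.96 kWh
Total energy = 319.92 kWh
Cost = 319.92 × €0.26 = €83.18

€83.18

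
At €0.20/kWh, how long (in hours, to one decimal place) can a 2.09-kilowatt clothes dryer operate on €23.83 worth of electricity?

Energy available = €23.83 ÷ €0.20/kWh = 119.15 kWh
Hours = 119.15 kWh ÷ 2.09 kW = 57.0 h

57.0 h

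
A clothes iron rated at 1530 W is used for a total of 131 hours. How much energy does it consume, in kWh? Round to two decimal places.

Energy = 1.53 kW × 131 h = 200.43 kWh

200.43 kWh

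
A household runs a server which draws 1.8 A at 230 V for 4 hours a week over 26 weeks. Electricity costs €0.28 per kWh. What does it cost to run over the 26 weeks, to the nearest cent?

€12.06

Power = 1.8 A × 230 V = 414 W = 0.414 kW
Runtime = 4 h/week × 26 weeks = 104 h
Energy = 0.414 kW × 104 h = 43.056 kWh
Cost = 43.056 kWh × €0.28/kWh = €12.06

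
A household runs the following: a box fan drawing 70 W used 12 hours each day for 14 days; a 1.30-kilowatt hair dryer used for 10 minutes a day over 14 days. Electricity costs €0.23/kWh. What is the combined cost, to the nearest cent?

€3.40

box fan: Runtime = 12 h/day × 14 days = 168 h
box fan: 0.07 kW × 168 h = 11.76 kWh
hair dryer: Runtime = 10 min × 14 = 140 min = 2.333333… h
hair dryer: 1.3 kW × 2.333333… h = 3.033333… kWh
Total energy = 14.793333… kWh
Cost = 14.793333… × €0.23 = €3.40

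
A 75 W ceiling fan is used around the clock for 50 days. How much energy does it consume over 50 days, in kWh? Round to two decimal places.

90.00 kWh

Runtime = 24 h × 50 = 1200 h
Energy = 0.075 kW × 1200 h = 90 kWh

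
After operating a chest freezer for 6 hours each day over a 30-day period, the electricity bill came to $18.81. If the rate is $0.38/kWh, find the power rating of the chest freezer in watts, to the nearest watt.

Energy = $18.81 ÷ $0.38/kWh = 49.5 kWh
Runtime = 6 h/day × 30 days = 180 h
Power = 49.5 kWh ÷ 180 h = 0.275 kW = 275 W

275 W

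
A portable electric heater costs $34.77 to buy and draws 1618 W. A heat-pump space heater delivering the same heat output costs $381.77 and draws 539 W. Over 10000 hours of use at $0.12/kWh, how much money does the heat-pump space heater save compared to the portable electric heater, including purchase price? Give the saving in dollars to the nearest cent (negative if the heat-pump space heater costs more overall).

$947.80

portable electric heater: $34.77 + (1618/1000) kW × 10000 h × $0.12 = $34.77 + $1941.6 = $1976.37
heat-pump space heater: $381.77 + (539/1000) kW × 10000 h × $0.12 = $381.77 + $646.8 = $1028.57
Saving = $1976.37 − $1028.57 = $947.8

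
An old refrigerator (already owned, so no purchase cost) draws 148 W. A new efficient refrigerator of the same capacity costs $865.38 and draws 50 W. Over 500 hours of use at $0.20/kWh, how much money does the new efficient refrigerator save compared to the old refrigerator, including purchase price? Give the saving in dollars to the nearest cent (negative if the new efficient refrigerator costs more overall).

old refrigerator: $0.00 + (148/1000) kW × 500 h × $0.20 = $0.00 + $14.8 = $14.8
new efficient refrigerator: $865.38 + (50/1000) kW × 500 h × $0.20 = $865.38 + $5 = $870.38
Saving = $14.8 − $870.38 = −$855.58

-$855.58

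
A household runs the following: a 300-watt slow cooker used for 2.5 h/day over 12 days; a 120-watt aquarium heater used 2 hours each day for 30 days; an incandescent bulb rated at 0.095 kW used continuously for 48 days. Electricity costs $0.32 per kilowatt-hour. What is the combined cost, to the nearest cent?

$40.20

slow cooker: Runtime = 2.5 h/day × 12 days = 30 h
slow cooker: 0.3 kW × 30 h = 9 kWh
aquarium heater: Runtime = 2 h/day × 30 days = 60 h
aquarium heater: 0.12 kW × 60 h = 7.2 kWh
incandescent bulb: Runtime = 24 h × 48 = 1152 h
incandescent bulb: 0.095 kW × 1152 h = 109.44 kWh
Total energy = 125.64 kWh
Cost = 125.64 × $0.32 = $40.20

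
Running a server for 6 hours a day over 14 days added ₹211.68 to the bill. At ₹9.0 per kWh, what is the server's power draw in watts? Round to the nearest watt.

280 W

Energy = ₹211.68 ÷ ₹9.0/kWh = 23.52 kWh
Runtime = 6 h/day × 14 days = 84 h
Power = 23.52 kWh ÷ 84 h = 0.28 kW = 280 W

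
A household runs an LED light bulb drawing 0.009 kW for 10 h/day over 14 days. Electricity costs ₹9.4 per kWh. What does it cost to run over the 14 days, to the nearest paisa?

Runtime = 10 h/day × 14 days = 140 h
Energy = 0.009 kW × 140 h = 1.26 kWh
Cost = 1.26 kWh × ₹9.4/kWh = ₹11.84

₹11.84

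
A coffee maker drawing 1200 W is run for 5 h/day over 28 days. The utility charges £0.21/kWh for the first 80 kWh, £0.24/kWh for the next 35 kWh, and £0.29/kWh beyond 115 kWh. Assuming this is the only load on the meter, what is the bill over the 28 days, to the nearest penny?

£40.57

Runtime = 5 h/day × 28 days = 140 h
Energy = 1.2 kW × 140 h = 168 kWh
Tier 1 (0–80 kWh): 80 × £0.21 = £16.8
Tier 2 (80–115 kWh): 35 × £0.24 = £8.4
Above 115 kWh: 53 × £0.29 = £15.37
Bill = £40.57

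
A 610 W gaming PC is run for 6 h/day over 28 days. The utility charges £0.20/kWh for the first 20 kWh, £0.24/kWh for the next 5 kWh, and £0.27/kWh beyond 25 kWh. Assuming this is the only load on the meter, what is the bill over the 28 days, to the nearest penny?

Runtime = 6 h/day × 28 days = 168 h
Energy = 0.61 kW × 168 h = 102.48 kWh
Tier 1 (0–20 kWh): 20 × £0.20 = £4
Tier 2 (20–25 kWh): 5 × £0.24 = £1.2
Above 25 kWh: 77.48 × £0.27 = £20.9196
Bill = £26.12

£26.12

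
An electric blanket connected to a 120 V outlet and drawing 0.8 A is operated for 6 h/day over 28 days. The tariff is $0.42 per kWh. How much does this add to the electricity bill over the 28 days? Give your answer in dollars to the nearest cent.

Power = 0.8 A × 120 V = 96 W = 0.096 kW
Runtime = 6 h/day × 28 days = 168 h
Energy = 0.096 kW × 168 h = 16.128 kWh
Cost = 16.128 kWh × $0.42/kWh = $6.77

$6.77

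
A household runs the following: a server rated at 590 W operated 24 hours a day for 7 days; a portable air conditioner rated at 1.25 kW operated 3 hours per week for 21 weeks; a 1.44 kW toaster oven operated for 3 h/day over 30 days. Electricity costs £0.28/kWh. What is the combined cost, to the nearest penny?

£86.09

server: Runtime = 24 h × 7 = 168 h
server: 0.59 kW × 168 h = 99.12 kWh
portable air conditioner: Runtime = 3 h/week × 21 weeks = 63 h
portable air conditioner: 1.25 kW × 63 h = 78.75 kWh
toaster oven: Runtime = 3 h/day × 30 days = 90 h
toaster oven: 1.44 kW × 90 h = 129.6 kWh
Total energy = 307.47 kWh
Cost = 307.47 × £0.28 = £86.09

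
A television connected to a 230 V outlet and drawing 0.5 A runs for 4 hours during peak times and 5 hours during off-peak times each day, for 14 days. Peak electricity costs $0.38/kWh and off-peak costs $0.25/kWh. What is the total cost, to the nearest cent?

$4.46

Power = 0.5 A × 230 V = 115 W = 0.115 kW
Peak energy = 0.115 kW × 4 h × 14 = 6.44 kWh
Off-peak energy = 0.115 kW × 5 h × 14 = 8.05 kWh
Cost = 6.44 × $0.38 + 8.05 × $0.25 = $2.4472 + $2.0125 = $4.46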